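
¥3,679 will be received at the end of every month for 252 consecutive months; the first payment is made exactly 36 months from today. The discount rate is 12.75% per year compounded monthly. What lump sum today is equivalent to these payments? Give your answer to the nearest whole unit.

¥222,519

Ordinary annuity of 252 payments, first payment at period 36.
Periodic rate r = 0.1275/12 per month; n is counted in months.
The ordinary-annuity PV formula values the stream one period before the first payment (period 35); discount that back 35 periods:
PV₀ = 3,679 × [1 − (1+r)^−252] / r × (1+r)^−35 = ¥222,519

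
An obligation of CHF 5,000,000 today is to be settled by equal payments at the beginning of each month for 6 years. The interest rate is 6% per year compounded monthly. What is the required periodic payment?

CHF 82,452.18

Level annuity due; solve PV = PMT × [(1 − (1+r)^−n)/r] × (1+r) for PMT.
Periodic rate r = 0.06/12 per month; n is counted in months.
With n = 72: PMT = 5,000,000 / ([(1 − (1+r)^−n)/r] × (1+r)) = CHF 82,452.18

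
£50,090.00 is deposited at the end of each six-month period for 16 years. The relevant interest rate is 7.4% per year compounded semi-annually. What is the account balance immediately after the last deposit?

£2,976,032.93

This is an ordinary annuity: 32 deposits of £50,090.00 at the end of each six-month period.
Periodic rate r = 0.074/2 per half-year; n is counted in half-years.
FV = PMT × [((1+r)^n − 1)/r] = 50,090 × [(1+r)^32 − 1] / r = £2,976,032.93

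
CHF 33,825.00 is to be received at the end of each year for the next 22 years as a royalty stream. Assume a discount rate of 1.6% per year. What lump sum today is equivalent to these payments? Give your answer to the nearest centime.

CHF 623,135.95

This is an ordinary annuity: 22 payments of CHF 33,825.00 at the end of each year.
Periodic rate r = 0.016 per year.
PV = PMT × [(1 − (1+r)^−n)/r] = 33,825 × [1 − (1+r)^−22] / r = CHF 623,135.95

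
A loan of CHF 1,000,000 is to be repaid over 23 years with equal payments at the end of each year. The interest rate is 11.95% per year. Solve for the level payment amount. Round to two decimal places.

Level ordinary annuity; solve PV = PMT × [(1 − (1+r)^−n)/r] for PMT.
Periodic rate r = 0.1195 per year.
With n = 23: PMT = 1,000,000 / ([(1 − (1+r)^−n)/r]) = CHF 129,126.33

CHF 129,126.33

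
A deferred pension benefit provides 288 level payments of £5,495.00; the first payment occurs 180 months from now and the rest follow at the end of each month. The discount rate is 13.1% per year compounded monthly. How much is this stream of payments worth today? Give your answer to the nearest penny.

Ordinary annuity of 288 payments, first payment at period 180.
Periodic rate r = 0.131/12 per month; n is counted in months.
The ordinary-annuity PV formula values the stream one period before the first payment (period 179); discount that back 179 periods:
PV₀ = 5,495 × [1 − (1+r)^−288] / r × (1+r)^−179 = £68,921.46

£68,921.46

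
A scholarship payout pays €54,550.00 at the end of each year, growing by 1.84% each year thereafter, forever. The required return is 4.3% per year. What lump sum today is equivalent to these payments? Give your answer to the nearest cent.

€2,217,479.67

Periodic rate r = 0.043 per year.
Growing perpetuity (Gordon): PV = PMT₁ / (r − g) = 54,550 / (r − 0.0184) = €2,217,479.67.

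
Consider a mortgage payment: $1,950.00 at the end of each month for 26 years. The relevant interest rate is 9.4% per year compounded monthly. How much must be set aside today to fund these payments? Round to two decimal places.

This is an ordinary annuity: 312 payments of $1,950.00 at the end of each month.
Periodic rate r = 0.094/12 per month; n is counted in months.
PV = PMT × [(1 − (1+r)^−n)/r] = 1,950 × [1 − (1+r)^−312] / r = $227,118.52

$227,118.52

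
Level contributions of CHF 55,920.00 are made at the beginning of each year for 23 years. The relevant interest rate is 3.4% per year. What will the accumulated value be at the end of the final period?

CHF 1,968,656.84

This is an annuity due: 23 deposits of CHF 55,920.00 at the beginning of each year.
Periodic rate r = 0.034 per year.
FV = PMT × [((1+r)^n − 1)/r] × (1+r) = 55,920 × [(1+r)^23 − 1] / r × (1+r) = CHF 1,968,656.84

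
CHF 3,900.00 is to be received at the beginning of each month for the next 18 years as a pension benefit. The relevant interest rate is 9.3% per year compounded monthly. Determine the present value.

This is an annuity due: 216 payments of CHF 3,900.00 at the beginning of each month.
Periodic rate r = 0.093/12 per month; n is counted in months.
PV = PMT × [(1 − (1+r)^−n)/r] × (1+r) = 3,900 × [1 − (1+r)^−216] / r × (1+r) = CHF 411,426.36

CHF 411,426.36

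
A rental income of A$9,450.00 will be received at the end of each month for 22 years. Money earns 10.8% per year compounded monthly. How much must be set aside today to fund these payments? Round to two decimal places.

This is an ordinary annuity: 264 payments of A$9,450.00 at the end of each month.
Periodic rate r = 0.108/12 per month; n is counted in months.
PV = PMT × [(1 − (1+r)^−n)/r] = 9,450 × [1 − (1+r)^−264] / r = A$951,389.90

A$951,389.90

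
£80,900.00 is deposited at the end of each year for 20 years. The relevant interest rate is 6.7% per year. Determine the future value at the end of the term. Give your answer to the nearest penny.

This is an ordinary annuity: 20 deposits of £80,900.00 at the end of each year.
Periodic rate r = 0.067 per year.
FV = PMT × [((1+r)^n − 1)/r] = 80,900 × [(1+r)^20 − 1] / r = £3,209,890.33

£3,209,890.33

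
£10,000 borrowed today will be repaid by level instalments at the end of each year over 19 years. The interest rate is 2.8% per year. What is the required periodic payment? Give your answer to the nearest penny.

Level ordinary annuity; solve PV = PMT × [(1 − (1+r)^−n)/r] for PMT.
Periodic rate r = 0.028 per year.
With n = 19: PMT = 10,000 / ([(1 − (1+r)^−n)/r]) = £685.84

£685.84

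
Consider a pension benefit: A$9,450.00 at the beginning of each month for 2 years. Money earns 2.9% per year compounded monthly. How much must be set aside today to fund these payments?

This is an annuity due: 24 payments of A$9,450.00 at the beginning of each month.
Periodic rate r = 0.029/12 per month; n is counted in months.
PV = PMT × [(1 − (1+r)^−n)/r] × (1+r) = 9,450 × [1 − (1+r)^−24] / r × (1+r) = A$220,621.82

A$220,621.82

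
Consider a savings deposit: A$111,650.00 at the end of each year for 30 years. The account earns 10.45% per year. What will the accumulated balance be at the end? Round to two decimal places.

This is an ordinary annuity: 30 deposits of A$111,650.00 at the end of each year.
Periodic rate r = 0.1045 per year.
FV = PMT × [((1+r)^n − 1)/r] = 111,650 × [(1+r)^30 − 1] / r = A$20,003,980.97

A$20,003,980.97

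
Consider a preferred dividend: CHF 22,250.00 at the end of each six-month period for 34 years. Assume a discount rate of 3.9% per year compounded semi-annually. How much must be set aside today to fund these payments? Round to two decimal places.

CHF 834,149.05

This is an ordinary annuity: 68 payments of CHF 22,250.00 at the end of each six-month period.
Periodic rate r = 0.039/2 per half-year; n is counted in half-years.
PV = PMT × [(1 − (1+r)^−n)/r] = 22,250 × [1 − (1+r)^−68] / r = CHF 834,149.05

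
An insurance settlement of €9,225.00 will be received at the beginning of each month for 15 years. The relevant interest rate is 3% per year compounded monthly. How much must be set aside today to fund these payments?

€1,339,170.05

This is an annuity due: 180 payments of €9,225.00 at the beginning of each month.
Periodic rate r = 0.03/12 per month; n is counted in months.
PV = PMT × [(1 − (1+r)^−n)/r] × (1+r) = 9,225 × [1 − (1+r)^−180] / r × (1+r) = €1,339,170.05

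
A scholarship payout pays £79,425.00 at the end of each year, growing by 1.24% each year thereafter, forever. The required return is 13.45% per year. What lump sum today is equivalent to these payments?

£650,491.40

Periodic rate r = 0.1345 per year.
Growing perpetuity (Gordon): PV = PMT₁ / (r − g) = 79,425 / (r − 0.0124) = £650,491.40.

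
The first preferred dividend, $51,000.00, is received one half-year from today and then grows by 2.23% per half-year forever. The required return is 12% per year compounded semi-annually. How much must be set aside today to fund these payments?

$1,352,785.15

Periodic rate r = 0.12/2 per half-year.
Growing perpetuity (Gordon): PV = PMT₁ / (r − g) = 51,000 / (r − 0.0223) = $1,352,785.15.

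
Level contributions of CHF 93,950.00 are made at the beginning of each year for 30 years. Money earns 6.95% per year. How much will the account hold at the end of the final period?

This is an annuity due: 30 deposits of CHF 93,950.00 at the beginning of each year.
Periodic rate r = 0.0695 per year.
FV = PMT × [((1+r)^n − 1)/r] × (1+r) = 93,950 × [(1+r)^30 − 1] / r × (1+r) = CHF 9,406,417.63

CHF 9,406,417.63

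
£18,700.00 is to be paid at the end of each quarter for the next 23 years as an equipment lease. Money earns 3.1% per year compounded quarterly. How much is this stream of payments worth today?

£1,226,911.45

This is an ordinary annuity: 92 payments of £18,700.00 at the end of each quarter.
Periodic rate r = 0.031/4 per quarter; n is counted in quarters.
PV = PMT × [(1 − (1+r)^−n)/r] = 18,700 × [1 − (1+r)^−92] / r = £1,226,911.45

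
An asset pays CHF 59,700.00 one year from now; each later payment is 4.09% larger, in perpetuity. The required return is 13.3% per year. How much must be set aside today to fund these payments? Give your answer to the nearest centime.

Periodic rate r = 0.133 per year.
Growing perpetuity (Gordon): PV = PMT₁ / (r − g) = 59,700 / (r − 0.0409) = CHF 648,208.47.

CHF 648,208.47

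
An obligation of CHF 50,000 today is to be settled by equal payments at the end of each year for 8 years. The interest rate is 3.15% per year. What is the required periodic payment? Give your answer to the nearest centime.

CHF 7,167.96

Level ordinary annuity; solve PV = PMT × [(1 − (1+r)^−n)/r] for PMT.
Periodic rate r = 0.0315 per year.
With n = 8: PMT = 50,000 / ([(1 − (1+r)^−n)/r]) = CHF 7,167.96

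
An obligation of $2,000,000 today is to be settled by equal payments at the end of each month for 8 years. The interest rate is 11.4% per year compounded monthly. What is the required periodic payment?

Level ordinary annuity; solve PV = PMT × [(1 − (1+r)^−n)/r] for PMT.
Periodic rate r = 0.114/12 per month; n is counted in months.
With n = 96: PMT = 2,000,000 / ([(1 − (1+r)^−n)/r]) = $31,849.96

$31,849.96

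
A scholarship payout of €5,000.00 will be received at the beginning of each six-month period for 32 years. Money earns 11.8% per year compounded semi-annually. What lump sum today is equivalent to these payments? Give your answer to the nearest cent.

€87,456.62

This is an annuity due: 64 payments of €5,000.00 at the beginning of each six-month period.
Periodic rate r = 0.118/2 per half-year; n is counted in half-years.
PV = PMT × [(1 − (1+r)^−n)/r] × (1+r) = 5,000 × [1 − (1+r)^−64] / r × (1+r) = €87,456.62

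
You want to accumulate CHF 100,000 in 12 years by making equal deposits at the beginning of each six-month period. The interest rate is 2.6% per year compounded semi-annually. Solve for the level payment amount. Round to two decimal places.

CHF 3,531.31

Level annuity due; solve FV = PMT × [((1+r)^n − 1)/r] × (1+r) for PMT.
Periodic rate r = 0.026/2 per half-year; n is counted in half-years.
With n = 24: PMT = 100,000 / ([((1+r)^n − 1)/r] × (1+r)) = CHF 3,531.31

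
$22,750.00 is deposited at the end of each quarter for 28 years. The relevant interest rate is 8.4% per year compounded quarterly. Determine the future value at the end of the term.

This is an ordinary annuity: 112 deposits of $22,750.00 at the end of each quarter.
Periodic rate r = 0.084/4 per quarter; n is counted in quarters.
FV = PMT × [((1+r)^n − 1)/r] = 22,750 × [(1+r)^112 − 1] / r = $10,024,905.79

$10,024,905.79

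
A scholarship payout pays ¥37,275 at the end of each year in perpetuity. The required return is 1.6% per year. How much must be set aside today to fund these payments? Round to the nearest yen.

¥2,329,688

Periodic rate r = 0.016 per year.
Level perpetuity: PV = PMT / r = 37,275 / (0.016) = ¥2,329,688.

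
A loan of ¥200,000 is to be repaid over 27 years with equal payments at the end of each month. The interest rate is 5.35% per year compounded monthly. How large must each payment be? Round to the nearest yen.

¥1,168

Level ordinary annuity; solve PV = PMT × [(1 − (1+r)^−n)/r] for PMT.
Periodic rate r = 0.0535/12 per month; n is counted in months.
With n = 324: PMT = 200,000 / ([(1 − (1+r)^−n)/r]) = ¥1,168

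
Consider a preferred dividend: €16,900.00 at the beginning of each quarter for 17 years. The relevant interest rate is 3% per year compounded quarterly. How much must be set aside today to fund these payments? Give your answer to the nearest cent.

€904,371.50

This is an annuity due: 68 payments of €16,900.00 at the beginning of each quarter.
Periodic rate r = 0.03/4 per quarter; n is counted in quarters.
PV = PMT × [(1 − (1+r)^−n)/r] × (1+r) = 16,900 × [1 − (1+r)^−68] / r × (1+r) = €904,371.50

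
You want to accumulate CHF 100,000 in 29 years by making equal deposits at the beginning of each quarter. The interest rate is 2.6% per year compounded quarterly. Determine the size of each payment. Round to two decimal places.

Level annuity due; solve FV = PMT × [((1+r)^n − 1)/r] × (1+r) for PMT.
Periodic rate r = 0.026/4 per quarter; n is counted in quarters.
With n = 116: PMT = 100,000 / ([((1+r)^n − 1)/r] × (1+r)) = CHF 576.45

CHF 576.45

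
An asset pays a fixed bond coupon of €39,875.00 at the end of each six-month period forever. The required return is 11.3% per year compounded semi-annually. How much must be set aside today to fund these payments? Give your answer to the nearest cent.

Periodic rate r = 0.113/2 per half-year.
Level perpetuity: PV = PMT / r = 39,875 / (0.113/2) = €705,752.21.

€705,752.21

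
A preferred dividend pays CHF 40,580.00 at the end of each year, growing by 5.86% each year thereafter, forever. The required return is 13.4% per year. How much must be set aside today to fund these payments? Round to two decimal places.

CHF 538,196.29

Periodic rate r = 0.134 per year.
Growing perpetuity (Gordon): PV = PMT₁ / (r − g) = 40,580 / (r − 0.0586) = CHF 538,196.29.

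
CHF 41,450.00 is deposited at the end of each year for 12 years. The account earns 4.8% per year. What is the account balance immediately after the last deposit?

This is an ordinary annuity: 12 deposits of CHF 41,450.00 at the end of each year.
Periodic rate r = 0.048 per year.
FV = PMT × [((1+r)^n − 1)/r] = 41,450 × [(1+r)^12 − 1] / r = CHF 652,177.31

CHF 652,177.31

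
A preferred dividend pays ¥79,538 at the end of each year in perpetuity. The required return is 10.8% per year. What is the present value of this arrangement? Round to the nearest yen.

¥736,463

Periodic rate r = 0.108 per year.
Level perpetuity: PV = PMT / r = 79,538 / (0.108) = ¥736,463.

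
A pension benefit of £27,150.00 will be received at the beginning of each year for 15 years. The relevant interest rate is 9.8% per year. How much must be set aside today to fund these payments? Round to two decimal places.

This is an annuity due: 15 payments of £27,150.00 at the beginning of each year.
Periodic rate r = 0.098 per year.
PV = PMT × [(1 − (1+r)^−n)/r] × (1+r) = 27,150 × [1 − (1+r)^−15] / r × (1+r) = £229,354.74

£229,354.74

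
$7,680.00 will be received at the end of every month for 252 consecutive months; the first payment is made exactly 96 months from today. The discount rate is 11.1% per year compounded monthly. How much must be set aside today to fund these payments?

$312,194.86

Ordinary annuity of 252 payments, first payment at period 96.
Periodic rate r = 0.111/12 per month; n is counted in months.
The ordinary-annuity PV formula values the stream one period before the first payment (period 95); discount that back 95 periods:
PV₀ = 7,680 × [1 − (1+r)^−252] / r × (1+r)^−95 = $312,194.86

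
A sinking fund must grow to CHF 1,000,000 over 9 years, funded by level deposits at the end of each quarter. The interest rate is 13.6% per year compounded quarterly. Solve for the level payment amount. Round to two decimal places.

Level ordinary annuity; solve FV = PMT × [((1+r)^n − 1)/r] for PMT.
Periodic rate r = 0.136/4 per quarter; n is counted in quarters.
With n = 36: PMT = 1,000,000 / ([((1+r)^n − 1)/r]) = CHF 14,578.11

CHF 14,578.11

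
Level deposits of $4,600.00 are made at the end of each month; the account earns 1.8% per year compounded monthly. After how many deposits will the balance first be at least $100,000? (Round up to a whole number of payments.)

22 payments

Periodic rate r = 0.018/12 per month; n is counted in months.
Ordinary annuity FV: 100,000 = 4,600 × [((1+r)^n − 1)/r].
(1+r)^n = 1 + 100,000 × r / 4,600, so n = ln(1 + 100,000·r/4,600) / ln(1+r) = 21.41.
Round up to a whole number of payments: n = 22.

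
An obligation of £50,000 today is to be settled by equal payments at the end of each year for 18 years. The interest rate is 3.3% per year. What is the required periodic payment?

Level ordinary annuity; solve PV = PMT × [(1 − (1+r)^−n)/r] for PMT.
Periodic rate r = 0.033 per year.
With n = 18: PMT = 50,000 / ([(1 − (1+r)^−n)/r]) = £3,728.27

£3,728.27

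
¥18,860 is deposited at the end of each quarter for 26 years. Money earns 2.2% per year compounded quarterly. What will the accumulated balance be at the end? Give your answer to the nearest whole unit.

This is an ordinary annuity: 104 deposits of ¥18,860 at the end of each quarter.
Periodic rate r = 0.022/4 per quarter; n is counted in quarters.
FV = PMT × [((1+r)^n − 1)/r] = 18,860 × [(1+r)^104 − 1] / r = ¥2,637,082

¥2,637,082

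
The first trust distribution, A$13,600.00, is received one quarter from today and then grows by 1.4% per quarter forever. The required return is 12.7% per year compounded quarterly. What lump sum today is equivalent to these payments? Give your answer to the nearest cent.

Periodic rate r = 0.127/4 per quarter.
Growing perpetuity (Gordon): PV = PMT₁ / (r − g) = 13,600 / (r − 0.014) = A$766,197.18.

A$766,197.18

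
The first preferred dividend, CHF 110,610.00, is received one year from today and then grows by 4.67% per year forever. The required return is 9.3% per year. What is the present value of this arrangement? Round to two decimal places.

CHF 2,388,984.88

Periodic rate r = 0.093 per year.
Growing perpetuity (Gordon): PV = PMT₁ / (r − g) = 110,610 / (r − 0.0467) = CHF 2,388,984.88.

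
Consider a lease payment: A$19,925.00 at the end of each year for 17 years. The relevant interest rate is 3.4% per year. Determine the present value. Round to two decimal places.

This is an ordinary annuity: 17 payments of A$19,925.00 at the end of each year.
Periodic rate r = 0.034 per year.
PV = PMT × [(1 − (1+r)^−n)/r] = 19,925 × [1 − (1+r)^−17] / r = A$254,081.26

A$254,081.26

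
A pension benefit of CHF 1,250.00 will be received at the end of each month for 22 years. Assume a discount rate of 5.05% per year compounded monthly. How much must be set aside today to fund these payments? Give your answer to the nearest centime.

This is an ordinary annuity: 264 payments of CHF 1,250.00 at the end of each month.
Periodic rate r = 0.0505/12 per month; n is counted in months.
PV = PMT × [(1 − (1+r)^−n)/r] = 1,250 × [1 − (1+r)^−264] / r = CHF 199,010.51

CHF 199,010.51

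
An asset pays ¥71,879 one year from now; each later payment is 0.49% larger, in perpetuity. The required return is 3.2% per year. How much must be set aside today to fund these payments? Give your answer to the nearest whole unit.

¥2,652,362

Periodic rate r = 0.032 per year.
Growing perpetuity (Gordon): PV = PMT₁ / (r − g) = 71,879 / (r − 0.0049) = ¥2,652,362.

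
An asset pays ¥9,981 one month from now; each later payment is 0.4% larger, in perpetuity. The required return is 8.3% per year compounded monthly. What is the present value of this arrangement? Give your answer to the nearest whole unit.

Periodic rate r = 0.083/12 per month.
Growing perpetuity (Gordon): PV = PMT₁ / (r − g) = 9,981 / (r − 0.004) = ¥3,422,057.

¥3,422,057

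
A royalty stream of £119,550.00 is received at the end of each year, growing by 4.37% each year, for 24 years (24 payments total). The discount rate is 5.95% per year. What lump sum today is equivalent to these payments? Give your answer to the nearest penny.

Periodic rate r = 0.0595 per year.
Growing ordinary annuity: PV = PMT₁ × [1 − ((1+g)/(1+r))^n] / (r − g) = 119,550 × [1 − ((1+0.0437)/(1+r))^24] / (r − 0.0437) = £2,290,685.97.

£2,290,685.97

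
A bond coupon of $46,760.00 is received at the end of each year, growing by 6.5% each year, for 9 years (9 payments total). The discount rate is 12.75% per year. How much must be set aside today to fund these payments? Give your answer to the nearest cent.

Periodic rate r = 0.1275 per year.
Growing ordinary annuity: PV = PMT₁ × [1 − ((1+g)/(1+r))^n] / (r − g) = 46,760 × [1 − ((1+0.065)/(1+r))^9] / (r − 0.065) = $300,351.84.

$300,351.84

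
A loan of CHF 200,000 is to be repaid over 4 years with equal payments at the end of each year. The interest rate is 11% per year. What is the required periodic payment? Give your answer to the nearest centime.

Level ordinary annuity; solve PV = PMT × [(1 − (1+r)^−n)/r] for PMT.
Periodic rate r = 0.11 per year.
With n = 4: PMT = 200,000 / ([(1 − (1+r)^−n)/r]) = CHF 64,465.27

CHF 64,465.27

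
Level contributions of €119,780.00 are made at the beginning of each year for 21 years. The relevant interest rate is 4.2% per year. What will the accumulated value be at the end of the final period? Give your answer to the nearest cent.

€4,078,895.09

This is an annuity due: 21 deposits of €119,780.00 at the beginning of each year.
Periodic rate r = 0.042 per year.
FV = PMT × [((1+r)^n − 1)/r] × (1+r) = 119,780 × [(1+r)^21 − 1] / r × (1+r) = €4,078,895.09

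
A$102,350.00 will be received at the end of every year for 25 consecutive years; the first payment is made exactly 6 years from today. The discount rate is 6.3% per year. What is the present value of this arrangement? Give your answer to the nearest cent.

Ordinary annuity of 25 payments, first payment at period 6.
Periodic rate r = 0.063 per year.
The ordinary-annuity PV formula values the stream one period before the first payment (period 5); discount that back 5 periods:
PV₀ = 102,350 × [1 − (1+r)^−25] / r × (1+r)^−5 = A$937,097.75

A$937,097.75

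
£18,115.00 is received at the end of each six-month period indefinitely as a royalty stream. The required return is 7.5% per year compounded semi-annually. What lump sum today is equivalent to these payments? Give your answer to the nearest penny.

£483,066.67

Periodic rate r = 0.075/2 per half-year.
Level perpetuity: PV = PMT / r = 18,115 / (0.075/2) = £483,066.67.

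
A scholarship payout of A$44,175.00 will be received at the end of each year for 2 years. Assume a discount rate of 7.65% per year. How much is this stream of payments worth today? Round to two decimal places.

This is an ordinary annuity: 2 payments of A$44,175.00 at the end of each year.
Periodic rate r = 0.0765 per year.
PV = PMT × [(1 − (1+r)^−n)/r] = 44,175 × [1 − (1+r)^−2] / r = A$79,155.38

A$79,155.38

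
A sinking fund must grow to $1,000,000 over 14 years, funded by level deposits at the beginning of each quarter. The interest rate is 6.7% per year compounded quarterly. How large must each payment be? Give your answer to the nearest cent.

$10,731.63

Level annuity due; solve FV = PMT × [((1+r)^n − 1)/r] × (1+r) for PMT.
Periodic rate r = 0.067/4 per quarter; n is counted in quarters.
With n = 56: PMT = 1,000,000 / ([((1+r)^n − 1)/r] × (1+r)) = $10,731.63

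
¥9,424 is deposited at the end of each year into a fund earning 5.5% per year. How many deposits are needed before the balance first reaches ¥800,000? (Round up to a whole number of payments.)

Periodic rate r = 0.055 per year.
Ordinary annuity FV: 800,000 = 9,424 × [((1+r)^n − 1)/r].
(1+r)^n = 1 + 800,000 × r / 9,424, so n = ln(1 + 800,000·r/9,424) / ln(1+r) = 32.41.
Round up to a whole number of payments: n = 33.

33 payments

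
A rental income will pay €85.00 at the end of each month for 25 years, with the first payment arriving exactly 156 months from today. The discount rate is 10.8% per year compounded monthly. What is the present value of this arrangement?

Ordinary annuity of 300 payments, first payment at period 156.
Periodic rate r = 0.108/12 per month; n is counted in months.
The ordinary-annuity PV formula values the stream one period before the first payment (period 155); discount that back 155 periods:
PV₀ = 85 × [1 − (1+r)^−300] / r × (1+r)^−155 = €2,195.08

€2,195.08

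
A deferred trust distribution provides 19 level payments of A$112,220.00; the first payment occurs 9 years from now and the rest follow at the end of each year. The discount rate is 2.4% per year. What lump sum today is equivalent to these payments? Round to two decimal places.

A$1,403,080.65

Ordinary annuity of 19 payments, first payment at period 9.
Periodic rate r = 0.024 per year.
The ordinary-annuity PV formula values the stream one period before the first payment (period 8); discount that back 8 periods:
PV₀ = 112,220 × [1 − (1+r)^−19] / r × (1+r)^−8 = A$1,403,080.65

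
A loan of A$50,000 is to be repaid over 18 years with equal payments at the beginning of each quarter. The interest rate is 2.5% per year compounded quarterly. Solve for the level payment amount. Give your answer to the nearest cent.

Level annuity due; solve PV = PMT × [(1 − (1+r)^−n)/r] × (1+r) for PMT.
Periodic rate r = 0.025/4 per quarter; n is counted in quarters.
With n = 72: PMT = 50,000 / ([(1 − (1+r)^−n)/r] × (1+r)) = A$859.14

A$859.14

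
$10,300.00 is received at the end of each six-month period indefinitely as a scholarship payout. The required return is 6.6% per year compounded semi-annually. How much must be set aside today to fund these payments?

$312,121.21

Periodic rate r = 0.066/2 per half-year.
Level perpetuity: PV = PMT / r = 10,300 / (0.066/2) = $312,121.21.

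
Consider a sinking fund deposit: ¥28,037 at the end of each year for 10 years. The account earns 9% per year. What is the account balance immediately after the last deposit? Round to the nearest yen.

¥425,964

This is an ordinary annuity: 10 deposits of ¥28,037 at the end of each year.
Periodic rate r = 0.09 per year.
FV = PMT × [((1+r)^n − 1)/r] = 28,037 × [(1+r)^10 − 1] / r = ¥425,964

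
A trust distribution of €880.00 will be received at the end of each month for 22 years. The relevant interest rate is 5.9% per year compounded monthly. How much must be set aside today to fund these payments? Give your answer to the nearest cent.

This is an ordinary annuity: 264 payments of €880.00 at the end of each month.
Periodic rate r = 0.059/12 per month; n is counted in months.
PV = PMT × [(1 − (1+r)^−n)/r] = 880 × [1 − (1+r)^−264] / r = €129,951.13

€129,951.13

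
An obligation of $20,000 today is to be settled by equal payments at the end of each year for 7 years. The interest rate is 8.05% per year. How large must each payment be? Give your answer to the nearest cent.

$3,848.02

Level ordinary annuity; solve PV = PMT × [(1 − (1+r)^−n)/r] for PMT.
Periodic rate r = 0.0805 per year.
With n = 7: PMT = 20,000 / ([(1 − (1+r)^−n)/r]) = $3,848.02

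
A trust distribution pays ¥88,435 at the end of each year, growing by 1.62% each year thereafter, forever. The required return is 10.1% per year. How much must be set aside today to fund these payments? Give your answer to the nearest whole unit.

¥1,042,866

Periodic rate r = 0.101 per year.
Growing perpetuity (Gordon): PV = PMT₁ / (r − g) = 88,435 / (r − 0.0162) = ¥1,042,866.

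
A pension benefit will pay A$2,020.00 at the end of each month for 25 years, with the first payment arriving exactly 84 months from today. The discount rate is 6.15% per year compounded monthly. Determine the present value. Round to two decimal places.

A$202,226.68

Ordinary annuity of 300 payments, first payment at period 84.
Periodic rate r = 0.0615/12 per month; n is counted in months.
The ordinary-annuity PV formula values the stream one period before the first payment (period 83); discount that back 83 periods:
PV₀ = 2,020 × [1 − (1+r)^−300] / r × (1+r)^−83 = A$202,226.68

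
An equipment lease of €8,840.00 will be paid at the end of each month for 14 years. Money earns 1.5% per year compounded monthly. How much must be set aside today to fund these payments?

This is an ordinary annuity: 168 payments of €8,840.00 at the end of each month.
Periodic rate r = 0.015/12 per month; n is counted in months.
PV = PMT × [(1 − (1+r)^−n)/r] = 8,840 × [1 − (1+r)^−168] / r = €1,338,796.41

€1,338,796.41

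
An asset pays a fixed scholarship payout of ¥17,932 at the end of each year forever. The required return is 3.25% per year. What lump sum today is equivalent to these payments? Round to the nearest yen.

Periodic rate r = 0.0325 per year.
Level perpetuity: PV = PMT / r = 17,932 / (0.0325) = ¥551,754.

¥551,754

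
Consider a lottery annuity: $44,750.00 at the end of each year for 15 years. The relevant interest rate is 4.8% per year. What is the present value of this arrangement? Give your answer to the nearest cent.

This is an ordinary annuity: 15 payments of $44,750.00 at the end of each year.
Periodic rate r = 0.048 per year.
PV = PMT × [(1 − (1+r)^−n)/r] = 44,750 × [1 − (1+r)^−15] / r = $470,833.26

$470,833.26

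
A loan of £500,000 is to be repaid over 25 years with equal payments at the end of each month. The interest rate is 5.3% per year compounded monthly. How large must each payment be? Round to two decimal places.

Level ordinary annuity; solve PV = PMT × [(1 − (1+r)^−n)/r] for PMT.
Periodic rate r = 0.053/12 per month; n is counted in months.
With n = 300: PMT = 500,000 / ([(1 − (1+r)^−n)/r]) = £3,011.01

£3,011.01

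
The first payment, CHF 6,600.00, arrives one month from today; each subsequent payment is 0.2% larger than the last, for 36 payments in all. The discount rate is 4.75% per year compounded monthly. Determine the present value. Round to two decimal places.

Periodic rate r = 0.0475/12 per month; n is counted in months.
Growing ordinary annuity: PV = PMT₁ × [1 − ((1+g)/(1+r))^n] / (r − g) = 6,600 × [1 − ((1+0.002)/(1+r))^36] / (r − 0.002) = CHF 228,760.30.

CHF 228,760.30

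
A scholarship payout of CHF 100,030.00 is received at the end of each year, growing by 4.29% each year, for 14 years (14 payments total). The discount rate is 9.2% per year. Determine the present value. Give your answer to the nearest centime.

CHF 967,405.37

Periodic rate r = 0.092 per year.
Growing ordinary annuity: PV = PMT₁ × [1 − ((1+g)/(1+r))^n] / (r − g) = 100,030 × [1 − ((1+0.0429)/(1+r))^14] / (r − 0.0429) = CHF 967,405.37.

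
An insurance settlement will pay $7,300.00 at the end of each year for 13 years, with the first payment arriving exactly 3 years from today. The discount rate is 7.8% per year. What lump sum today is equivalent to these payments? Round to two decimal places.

Ordinary annuity of 13 payments, first payment at period 3.
Periodic rate r = 0.078 per year.
The ordinary-annuity PV formula values the stream one period before the first payment (period 2); discount that back 2 periods:
PV₀ = 7,300 × [1 − (1+r)^−13] / r × (1+r)^−2 = $50,200.93

$50,200.93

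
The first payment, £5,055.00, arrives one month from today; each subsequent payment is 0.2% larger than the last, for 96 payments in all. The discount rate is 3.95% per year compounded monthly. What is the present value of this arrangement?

£455,267.27

Periodic rate r = 0.0395/12 per month; n is counted in months.
Growing ordinary annuity: PV = PMT₁ × [1 − ((1+g)/(1+r))^n] / (r − g) = 5,055 × [1 − ((1+0.002)/(1+r))^96] / (r − 0.002) = £455,267.27.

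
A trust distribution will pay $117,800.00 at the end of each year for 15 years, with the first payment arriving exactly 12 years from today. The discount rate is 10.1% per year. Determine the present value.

$309,151.10

Ordinary annuity of 15 payments, first payment at period 12.
Periodic rate r = 0.101 per year.
The ordinary-annuity PV formula values the stream one period before the first payment (period 11); discount that back 11 periods:
PV₀ = 117,800 × [1 − (1+r)^−15] / r × (1+r)^−11 = $309,151.10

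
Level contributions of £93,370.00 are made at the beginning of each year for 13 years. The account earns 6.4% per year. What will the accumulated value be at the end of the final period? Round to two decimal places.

£1,924,767.67

This is an annuity due: 13 deposits of £93,370.00 at the beginning of each year.
Periodic rate r = 0.064 per year.
FV = PMT × [((1+r)^n − 1)/r] × (1+r) = 93,370 × [(1+r)^13 − 1] / r × (1+r) = £1,924,767.67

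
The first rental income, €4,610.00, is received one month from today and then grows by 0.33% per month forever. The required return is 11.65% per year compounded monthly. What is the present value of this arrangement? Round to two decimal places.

€719,375.81

Periodic rate r = 0.1165/12 per month.
Growing perpetuity (Gordon): PV = PMT₁ / (r − g) = 4,610 / (r − 0.0033) = €719,375.81.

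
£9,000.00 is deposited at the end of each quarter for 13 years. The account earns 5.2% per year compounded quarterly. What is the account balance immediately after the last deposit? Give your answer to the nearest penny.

£662,851.50

This is an ordinary annuity: 52 deposits of £9,000.00 at the end of each quarter.
Periodic rate r = 0.052/4 per quarter; n is counted in quarters.
FV = PMT × [((1+r)^n − 1)/r] = 9,000 × [(1+r)^52 − 1] / r = £662,851.50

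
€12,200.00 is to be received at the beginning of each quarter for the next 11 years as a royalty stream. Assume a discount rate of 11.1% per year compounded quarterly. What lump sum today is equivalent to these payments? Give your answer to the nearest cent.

€316,340.99

This is an annuity due: 44 payments of €12,200.00 at the beginning of each quarter.
Periodic rate r = 0.111/4 per quarter; n is counted in quarters.
PV = PMT × [(1 − (1+r)^−n)/r] × (1+r) = 12,200 × [1 − (1+r)^−44] / r × (1+r) = €316,340.99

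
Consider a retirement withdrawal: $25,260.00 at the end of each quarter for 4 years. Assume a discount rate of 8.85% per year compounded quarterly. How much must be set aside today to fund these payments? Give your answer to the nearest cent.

$337,269.29

This is an ordinary annuity: 16 payments of $25,260.00 at the end of each quarter.
Periodic rate r = 0.0885/4 per quarter; n is counted in quarters.
PV = PMT × [(1 − (1+r)^−n)/r] = 25,260 × [1 − (1+r)^−16] / r = $337,269.29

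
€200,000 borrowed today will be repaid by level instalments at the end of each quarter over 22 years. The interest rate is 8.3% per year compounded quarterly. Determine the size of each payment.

€4,964.68

Level ordinary annuity; solve PV = PMT × [(1 − (1+r)^−n)/r] for PMT.
Periodic rate r = 0.083/4 per quarter; n is counted in quarters.
With n = 88: PMT = 200,000 / ([(1 − (1+r)^−n)/r]) = €4,964.68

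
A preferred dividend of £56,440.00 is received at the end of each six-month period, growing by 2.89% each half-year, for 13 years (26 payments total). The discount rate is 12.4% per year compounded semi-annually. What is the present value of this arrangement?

Periodic rate r = 0.124/2 per half-year; n is counted in half-years.
Growing ordinary annuity: PV = PMT₁ × [1 − ((1+g)/(1+r))^n] / (r − g) = 56,440 × [1 − ((1+0.0289)/(1+r))^26] / (r − 0.0289) = £956,580.59.

£956,580.59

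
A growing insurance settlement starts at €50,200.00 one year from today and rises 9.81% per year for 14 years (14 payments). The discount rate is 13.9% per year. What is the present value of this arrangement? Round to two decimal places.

€491,795.66

Periodic rate r = 0.139 per year.
Growing ordinary annuity: PV = PMT₁ × [1 − ((1+g)/(1+r))^n] / (r − g) = 50,200 × [1 − ((1+0.0981)/(1+r))^14] / (r − 0.0981) = €491,795.66.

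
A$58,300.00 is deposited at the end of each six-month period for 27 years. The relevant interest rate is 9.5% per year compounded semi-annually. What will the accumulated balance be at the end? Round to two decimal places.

This is an ordinary annuity: 54 deposits of A$58,300.00 at the end of each six-month period.
Periodic rate r = 0.095/2 per half-year; n is counted in half-years.
FV = PMT × [((1+r)^n − 1)/r] = 58,300 × [(1+r)^54 − 1] / r = A$13,814,183.72

A$13,814,183.72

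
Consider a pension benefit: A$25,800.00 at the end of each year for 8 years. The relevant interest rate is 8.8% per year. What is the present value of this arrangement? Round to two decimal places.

This is an ordinary annuity: 8 payments of A$25,800.00 at the end of each year.
Periodic rate r = 0.088 per year.
PV = PMT × [(1 − (1+r)^−n)/r] = 25,800 × [1 − (1+r)^−8] / r = A$143,865.98

A$143,865.98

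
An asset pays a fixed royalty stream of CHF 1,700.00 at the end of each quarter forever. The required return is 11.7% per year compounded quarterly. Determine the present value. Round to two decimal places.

Periodic rate r = 0.117/4 per quarter.
Level perpetuity: PV = PMT / r = 1,700 / (0.117/4) = CHF 58,119.66.

CHF 58,119.66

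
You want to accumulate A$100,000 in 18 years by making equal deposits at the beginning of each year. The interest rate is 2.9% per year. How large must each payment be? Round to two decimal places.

Level annuity due; solve FV = PMT × [((1+r)^n − 1)/r] × (1+r) for PMT.
Periodic rate r = 0.029 per year.
With n = 18: PMT = 100,000 / ([((1+r)^n − 1)/r] × (1+r)) = A$4,188.08

A$4,188.08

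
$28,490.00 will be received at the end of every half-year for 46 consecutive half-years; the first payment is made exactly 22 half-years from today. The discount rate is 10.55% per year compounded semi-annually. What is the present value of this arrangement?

Ordinary annuity of 46 payments, first payment at period 22.
Periodic rate r = 0.1055/2 per half-year; n is counted in half-years.
The ordinary-annuity PV formula values the stream one period before the first payment (period 21); discount that back 21 periods:
PV₀ = 28,490 × [1 − (1+r)^−46] / r × (1+r)^−21 = $166,255.95

$166,255.95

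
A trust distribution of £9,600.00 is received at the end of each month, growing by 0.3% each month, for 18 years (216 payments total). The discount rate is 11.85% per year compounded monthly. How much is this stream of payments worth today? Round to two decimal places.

£1,077,067.33

Periodic rate r = 0.1185/12 per month; n is counted in months.
Growing ordinary annuity: PV = PMT₁ × [1 − ((1+g)/(1+r))^n] / (r − g) = 9,600 × [1 − ((1+0.003)/(1+r))^216] / (r − 0.003) = £1,077,067.33.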